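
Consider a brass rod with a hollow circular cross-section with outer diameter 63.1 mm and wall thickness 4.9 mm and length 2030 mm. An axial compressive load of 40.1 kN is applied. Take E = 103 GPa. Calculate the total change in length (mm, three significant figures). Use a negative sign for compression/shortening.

-0.882 mm

A = 895.9 mm².
δ_mech = NL/(AE) = -40100·2030/(895.9·103000) = -0.8821 mm.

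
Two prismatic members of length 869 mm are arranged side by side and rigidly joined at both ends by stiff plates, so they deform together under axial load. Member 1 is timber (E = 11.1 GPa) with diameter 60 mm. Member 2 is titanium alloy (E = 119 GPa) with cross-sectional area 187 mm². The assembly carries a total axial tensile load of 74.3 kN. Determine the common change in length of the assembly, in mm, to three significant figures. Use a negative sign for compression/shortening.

1.20 mm

A_1 = 2827 mm².
Equal strain + equilibrium ⇒ each member carries load in proportion to AE: A₁E₁ = 31380000 N, A₂E₂ = 22250000 N, ΣAE = 53640000 N.
δ = PL/ΣAE = 74300·869/53640000 = 1.204 mm.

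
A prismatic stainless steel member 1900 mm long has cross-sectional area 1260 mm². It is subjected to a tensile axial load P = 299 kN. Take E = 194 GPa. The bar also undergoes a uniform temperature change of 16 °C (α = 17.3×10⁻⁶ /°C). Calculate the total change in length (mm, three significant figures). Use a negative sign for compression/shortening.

δ_mech = NL/(AE) = 299000·1900/(1260·194000) = 2.324 mm.
δ_thermal = αLΔT = 17.3e-6·1900·16 = 0.5259 mm.
δ = δ_mech + δ_thermal = 2.85 mm.

2.85 mm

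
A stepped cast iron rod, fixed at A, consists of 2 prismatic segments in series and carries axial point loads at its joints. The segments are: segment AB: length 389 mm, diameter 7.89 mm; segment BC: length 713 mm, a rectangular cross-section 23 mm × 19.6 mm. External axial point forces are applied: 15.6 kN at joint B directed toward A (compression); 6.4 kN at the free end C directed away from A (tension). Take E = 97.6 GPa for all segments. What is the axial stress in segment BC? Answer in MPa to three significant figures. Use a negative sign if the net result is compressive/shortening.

14.2 MPa

Internal axial forces (sectioning from the free end, tension +): N_BC = 6.4 kN, N_AB = -9.2 kN.
A_BC = 450.8 mm².
σ_BC = N_BC/A_BC = 6400/450.8 = 14.2 MPa.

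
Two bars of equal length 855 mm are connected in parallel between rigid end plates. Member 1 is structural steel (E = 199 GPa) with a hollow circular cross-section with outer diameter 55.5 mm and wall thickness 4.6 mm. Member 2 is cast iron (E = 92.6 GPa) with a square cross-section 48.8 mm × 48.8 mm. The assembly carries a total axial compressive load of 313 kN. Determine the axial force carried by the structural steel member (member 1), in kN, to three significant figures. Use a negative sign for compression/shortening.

-125 kN

A_1 = 735.6 mm².
A_2 = 2381 mm².
Equal strain + equilibrium ⇒ each member carries load in proportion to AE: A₁E₁ = 146400000 N, A₂E₂ = 220500000 N, ΣAE = 366900000 N.
F₁ = P·A₁E₁/ΣAE = -313000·146400000/366900000 = -124900 N.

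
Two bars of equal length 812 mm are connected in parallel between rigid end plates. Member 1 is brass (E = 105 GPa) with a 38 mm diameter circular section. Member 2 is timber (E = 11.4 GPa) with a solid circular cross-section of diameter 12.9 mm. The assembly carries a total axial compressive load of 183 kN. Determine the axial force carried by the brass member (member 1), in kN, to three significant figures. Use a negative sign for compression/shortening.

-181 kN

A_1 = 1134 mm².
A_2 = 130.7 mm².
Equal strain + equilibrium ⇒ each member carries load in proportion to AE: A₁E₁ = 119100000 N, A₂E₂ = 1490000 N, ΣAE = 120600000 N.
F₁ = P·A₁E₁/ΣAE = -183000·119100000/120600000 = -180700 N.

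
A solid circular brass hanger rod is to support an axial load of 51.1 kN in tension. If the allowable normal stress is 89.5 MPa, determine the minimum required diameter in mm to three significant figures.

Required area A ≥ P/σ_allow = 51100/89.5 = 570.9 mm².
For a solid circular section, d ≥ √(4A/π) = 26.96 mm.

27.0 mm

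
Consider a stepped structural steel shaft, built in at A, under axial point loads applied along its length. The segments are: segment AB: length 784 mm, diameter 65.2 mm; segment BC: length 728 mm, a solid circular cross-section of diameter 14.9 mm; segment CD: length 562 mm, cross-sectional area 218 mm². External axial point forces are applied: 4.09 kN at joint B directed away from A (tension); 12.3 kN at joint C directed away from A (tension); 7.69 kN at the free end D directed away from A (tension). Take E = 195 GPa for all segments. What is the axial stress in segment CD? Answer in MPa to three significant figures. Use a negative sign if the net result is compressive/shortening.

Internal axial forces (sectioning from the free end, tension +): N_CD = 7.69 kN, N_BC = 19.99 kN, N_AB = 24.08 kN.
σ_CD = N_CD/A_CD = 7690/218 = 35.28 MPa.

35.3 MPa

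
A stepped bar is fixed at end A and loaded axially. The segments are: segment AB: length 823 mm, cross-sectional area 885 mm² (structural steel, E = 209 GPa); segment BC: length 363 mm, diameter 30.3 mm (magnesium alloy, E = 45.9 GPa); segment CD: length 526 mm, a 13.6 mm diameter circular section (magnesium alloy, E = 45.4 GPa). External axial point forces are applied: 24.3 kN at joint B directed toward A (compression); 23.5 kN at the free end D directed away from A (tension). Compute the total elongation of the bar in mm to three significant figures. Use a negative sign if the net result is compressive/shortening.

Internal axial forces (sectioning from the free end, tension +): N_CD = 23.5 kN, N_BC = 23.5 kN, N_AB = -0.8 kN.
A_BC = 721.1 mm².
A_CD = 145.3 mm².
δ_AB = -800·823/(885·209000) = -0.00356 mm
δ_BC = 23500·363/(721.1·45900) = 0.2577 mm
δ_CD = 23500·526/(145.3·45400) = 1.874 mm
δ = Σδ_i = 2.128 mm.

2.13 mm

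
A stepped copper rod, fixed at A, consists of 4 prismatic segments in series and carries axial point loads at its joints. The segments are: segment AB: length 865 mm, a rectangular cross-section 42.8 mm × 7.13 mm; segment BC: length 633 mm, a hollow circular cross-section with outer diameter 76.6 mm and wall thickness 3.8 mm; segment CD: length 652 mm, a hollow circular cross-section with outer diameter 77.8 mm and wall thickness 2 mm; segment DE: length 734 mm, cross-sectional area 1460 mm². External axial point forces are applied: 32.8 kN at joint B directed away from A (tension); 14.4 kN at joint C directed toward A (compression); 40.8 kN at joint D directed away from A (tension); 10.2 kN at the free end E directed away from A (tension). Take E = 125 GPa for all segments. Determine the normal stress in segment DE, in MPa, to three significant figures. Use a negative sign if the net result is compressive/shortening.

Internal axial forces (sectioning from the free end, tension +): N_DE = 10.2 kN, N_CD = 51 kN, N_BC = 36.6 kN, N_AB = 69.4 kN.
σ_DE = N_DE/A_DE = 10200/1460 = 6.986 MPa.

6.99 MPa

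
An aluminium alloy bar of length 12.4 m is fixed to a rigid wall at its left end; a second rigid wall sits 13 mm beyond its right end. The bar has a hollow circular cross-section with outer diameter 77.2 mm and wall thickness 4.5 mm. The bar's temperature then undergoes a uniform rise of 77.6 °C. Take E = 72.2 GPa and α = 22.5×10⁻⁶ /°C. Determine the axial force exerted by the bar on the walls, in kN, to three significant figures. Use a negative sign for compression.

Free thermal expansion αLΔT = 22.5e-6 · 12400 · 77.6 = 21.65 mm.
The walls engage after the gap closes; constrained expansion = 21.65 − 13 = 8.65 mm.
The walls impose strain ε = −(8.65)/12400 = -6.9761e-04; σ = Eε = 72200 · -6.9761e-04 = -50.37 MPa.
Wall reaction R = σ·A = -50.37·1028 = -51770 N = -51.77 kN.

-51.8 kN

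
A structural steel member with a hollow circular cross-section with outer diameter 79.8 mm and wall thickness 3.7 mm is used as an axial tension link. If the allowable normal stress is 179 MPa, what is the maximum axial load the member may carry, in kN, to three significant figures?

158 kN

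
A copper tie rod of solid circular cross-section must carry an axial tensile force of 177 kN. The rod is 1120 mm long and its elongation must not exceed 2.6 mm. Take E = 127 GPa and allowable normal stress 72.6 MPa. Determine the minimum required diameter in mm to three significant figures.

Required area A ≥ P/σ_allow = 177000/72.6 = 2438 mm².
For a solid circular section, d ≥ √(4A/π) = 55.72 mm.
Elongation limit: A ≥ PL/(Eδ_allow) = 177000·1120/(127000·2.6) = 600.4 mm² ⇒ d ≥ 27.65 mm.
The stress limit governs.

55.7 mm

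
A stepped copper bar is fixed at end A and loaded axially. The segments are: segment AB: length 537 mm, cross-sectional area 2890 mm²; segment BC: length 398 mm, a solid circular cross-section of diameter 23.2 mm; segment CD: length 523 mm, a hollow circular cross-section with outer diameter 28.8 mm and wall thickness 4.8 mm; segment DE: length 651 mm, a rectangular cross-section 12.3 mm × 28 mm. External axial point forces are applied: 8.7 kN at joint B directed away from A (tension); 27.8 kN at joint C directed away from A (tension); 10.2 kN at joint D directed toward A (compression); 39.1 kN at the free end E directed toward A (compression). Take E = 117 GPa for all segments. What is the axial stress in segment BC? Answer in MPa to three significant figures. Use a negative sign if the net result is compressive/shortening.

Internal axial forces (sectioning from the free end, tension +): N_DE = -39.1 kN, N_CD = -49.3 kN, N_BC = -21.5 kN, N_AB = -12.8 kN.
A_BC = 422.7 mm².
σ_BC = N_BC/A_BC = -21500/422.7 = -50.86 MPa.

-50.9 MPa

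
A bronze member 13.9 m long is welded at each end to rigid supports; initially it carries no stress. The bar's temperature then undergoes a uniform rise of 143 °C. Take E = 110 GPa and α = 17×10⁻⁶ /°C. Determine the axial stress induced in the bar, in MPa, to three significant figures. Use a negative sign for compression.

Free thermal expansion αLΔT = 17e-6 · 13900 · 143 = 33.79 mm.
The walls impose strain ε = −(33.79)/13900 = -2.4310e-03; σ = Eε = 110000 · -2.4310e-03 = -267.4 MPa.

-267 MPa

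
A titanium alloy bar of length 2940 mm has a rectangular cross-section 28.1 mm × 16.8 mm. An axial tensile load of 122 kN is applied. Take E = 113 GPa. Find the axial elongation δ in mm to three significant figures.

6.72 mm

A = 472.1 mm².
δ_mech = NL/(AE) = 122000·2940/(472.1·113000) = 6.724 mm.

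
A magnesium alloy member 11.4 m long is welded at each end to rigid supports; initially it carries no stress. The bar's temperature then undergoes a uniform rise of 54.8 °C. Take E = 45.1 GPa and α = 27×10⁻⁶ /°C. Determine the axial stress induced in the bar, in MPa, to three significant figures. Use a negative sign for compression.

-66.7 MPa

Free thermal expansion αLΔT = 27e-6 · 11400 · 54.8 = 16.87 mm.
The walls impose strain ε = −(16.87)/11400 = -1.4796e-03; σ = Eε = 45100 · -1.4796e-03 = -66.73 MPa.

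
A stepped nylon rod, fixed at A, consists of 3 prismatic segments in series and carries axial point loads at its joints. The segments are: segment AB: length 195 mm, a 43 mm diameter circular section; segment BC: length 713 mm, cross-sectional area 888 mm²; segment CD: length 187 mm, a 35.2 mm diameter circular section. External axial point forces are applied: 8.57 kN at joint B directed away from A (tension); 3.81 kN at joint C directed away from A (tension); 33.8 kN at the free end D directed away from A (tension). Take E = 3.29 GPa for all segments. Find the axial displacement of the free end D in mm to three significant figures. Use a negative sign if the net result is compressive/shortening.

Internal axial forces (sectioning from the free end, tension +): N_CD = 33.8 kN, N_BC = 37.61 kN, N_AB = 46.18 kN.
A_AB = 1452 mm².
A_CD = 973.1 mm².
δ_AB = 46180·195/(1452·3290) = 1.885 mm
δ_BC = 37610·713/(888·3290) = 9.179 mm
δ_CD = 33800·187/(973.1·3290) = 1.974 mm
δ = Σδ_i = 13.04 mm.

13.0 mm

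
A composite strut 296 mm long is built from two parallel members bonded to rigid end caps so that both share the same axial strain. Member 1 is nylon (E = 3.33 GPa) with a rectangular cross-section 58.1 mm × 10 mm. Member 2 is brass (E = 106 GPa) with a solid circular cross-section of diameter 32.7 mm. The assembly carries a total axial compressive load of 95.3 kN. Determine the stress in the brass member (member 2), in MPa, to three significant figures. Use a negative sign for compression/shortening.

-111 MPa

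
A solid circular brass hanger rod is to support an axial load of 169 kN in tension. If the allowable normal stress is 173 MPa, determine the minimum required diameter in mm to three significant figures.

35.3 mm

Required area A ≥ P/σ_allow = 169000/173 = 976.9 mm².
For a solid circular section, d ≥ √(4A/π) = 35.27 mm.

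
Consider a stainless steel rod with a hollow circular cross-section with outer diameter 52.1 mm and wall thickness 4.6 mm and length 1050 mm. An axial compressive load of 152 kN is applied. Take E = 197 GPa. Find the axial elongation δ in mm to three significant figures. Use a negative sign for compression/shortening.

A = 686.4 mm².
δ_mech = NL/(AE) = -152000·1050/(686.4·197000) = -1.18 mm.

-1.18 mm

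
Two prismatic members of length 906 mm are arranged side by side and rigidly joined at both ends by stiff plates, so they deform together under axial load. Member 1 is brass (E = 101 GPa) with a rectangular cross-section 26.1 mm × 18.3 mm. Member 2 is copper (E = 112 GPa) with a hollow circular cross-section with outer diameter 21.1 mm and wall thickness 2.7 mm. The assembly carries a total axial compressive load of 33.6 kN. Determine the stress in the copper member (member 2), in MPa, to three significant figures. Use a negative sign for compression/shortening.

-57.3 MPa

A_1 = 477.6 mm².
A_2 = 156.1 mm².
Equal strain + equilibrium ⇒ each member carries load in proportion to AE: A₁E₁ = 48240000 N, A₂E₂ = 17480000 N, ΣAE = 65720000 N.
σ₂ = P·E₂/ΣAE = -33600·112000/65720000 = -57.26 MPa.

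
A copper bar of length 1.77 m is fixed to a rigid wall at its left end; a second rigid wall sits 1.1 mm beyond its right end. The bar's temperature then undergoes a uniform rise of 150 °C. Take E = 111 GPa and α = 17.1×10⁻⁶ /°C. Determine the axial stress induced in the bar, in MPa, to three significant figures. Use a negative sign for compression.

-216 MPa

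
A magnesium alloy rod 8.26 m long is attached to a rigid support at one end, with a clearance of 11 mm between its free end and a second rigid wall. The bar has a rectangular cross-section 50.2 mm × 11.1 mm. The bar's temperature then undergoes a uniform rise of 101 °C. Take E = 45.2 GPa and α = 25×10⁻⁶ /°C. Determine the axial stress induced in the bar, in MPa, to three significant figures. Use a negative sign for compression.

-53.9 MPa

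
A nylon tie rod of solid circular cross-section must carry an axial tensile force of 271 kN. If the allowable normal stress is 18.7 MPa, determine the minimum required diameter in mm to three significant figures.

136 mm

Required area A ≥ P/σ_allow = 271000/18.7 = 14490 mm².
For a solid circular section, d ≥ √(4A/π) = 135.8 mm.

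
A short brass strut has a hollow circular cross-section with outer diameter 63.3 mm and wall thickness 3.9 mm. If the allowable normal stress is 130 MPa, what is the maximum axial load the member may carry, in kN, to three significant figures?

94.6 kN

A = 727.8 mm².
P_max = σ_allow · A = 130 · 727.8 = 94610 N = 94.61 kN.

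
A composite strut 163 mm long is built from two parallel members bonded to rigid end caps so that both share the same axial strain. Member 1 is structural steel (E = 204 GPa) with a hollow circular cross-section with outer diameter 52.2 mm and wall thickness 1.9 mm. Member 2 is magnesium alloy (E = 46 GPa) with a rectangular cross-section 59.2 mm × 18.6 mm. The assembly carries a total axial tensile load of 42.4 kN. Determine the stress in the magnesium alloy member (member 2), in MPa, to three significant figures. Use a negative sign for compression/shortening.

A_1 = 300.2 mm².
A_2 = 1101 mm².
Equal strain + equilibrium ⇒ each member carries load in proportion to AE: A₁E₁ = 61250000 N, A₂E₂ = 50650000 N, ΣAE = 111900000 N.
σ₂ = P·E₂/ΣAE = 42400·46000/111900000 = 17.43 MPa.

17.4 MPa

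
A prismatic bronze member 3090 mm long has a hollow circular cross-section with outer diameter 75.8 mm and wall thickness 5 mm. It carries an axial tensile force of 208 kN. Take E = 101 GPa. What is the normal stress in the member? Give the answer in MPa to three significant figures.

A = 1112 mm².
σ = N/A = 208000/1112 = 187 MPa.

187 MPa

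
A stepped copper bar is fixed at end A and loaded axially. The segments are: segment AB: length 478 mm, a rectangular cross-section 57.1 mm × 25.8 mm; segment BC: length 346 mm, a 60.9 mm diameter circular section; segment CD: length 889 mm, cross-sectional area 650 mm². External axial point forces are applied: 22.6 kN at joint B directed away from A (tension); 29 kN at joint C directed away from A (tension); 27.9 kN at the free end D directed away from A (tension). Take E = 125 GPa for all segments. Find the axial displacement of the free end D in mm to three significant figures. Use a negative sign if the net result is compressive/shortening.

0.566 mm

Internal axial forces (sectioning from the free end, tension +): N_CD = 27.9 kN, N_BC = 56.9 kN, N_AB = 79.5 kN.
A_AB = 1473 mm².
A_BC = 2913 mm².
δ_AB = 79500·478/(1473·125000) = 0.2064 mm
δ_BC = 56900·346/(2913·125000) = 0.05407 mm
δ_CD = 27900·889/(650·125000) = 0.3053 mm
δ = Σδ_i = 0.5657 mm.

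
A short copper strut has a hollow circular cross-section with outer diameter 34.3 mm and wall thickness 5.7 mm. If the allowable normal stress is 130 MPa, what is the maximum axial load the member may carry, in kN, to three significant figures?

66.6 kN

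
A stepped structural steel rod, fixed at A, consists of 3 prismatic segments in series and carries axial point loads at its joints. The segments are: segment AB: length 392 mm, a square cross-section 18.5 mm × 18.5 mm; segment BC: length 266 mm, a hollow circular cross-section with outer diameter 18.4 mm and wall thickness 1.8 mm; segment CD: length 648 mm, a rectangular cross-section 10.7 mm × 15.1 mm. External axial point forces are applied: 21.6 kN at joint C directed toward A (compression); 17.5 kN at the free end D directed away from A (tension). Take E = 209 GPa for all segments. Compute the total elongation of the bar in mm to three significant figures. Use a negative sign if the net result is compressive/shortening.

Internal axial forces (sectioning from the free end, tension +): N_CD = 17.5 kN, N_BC = -4.1 kN, N_AB = -4.1 kN.
A_AB = 342.2 mm².
A_BC = 93.87 mm².
A_CD = 161.6 mm².
δ_AB = -4100·392/(342.2·209000) = -0.02247 mm
δ_BC = -4100·266/(93.87·209000) = -0.05559 mm
δ_CD = 17500·648/(161.6·209000) = 0.3358 mm
δ = Σδ_i = 0.2578 mm.

0.258 mm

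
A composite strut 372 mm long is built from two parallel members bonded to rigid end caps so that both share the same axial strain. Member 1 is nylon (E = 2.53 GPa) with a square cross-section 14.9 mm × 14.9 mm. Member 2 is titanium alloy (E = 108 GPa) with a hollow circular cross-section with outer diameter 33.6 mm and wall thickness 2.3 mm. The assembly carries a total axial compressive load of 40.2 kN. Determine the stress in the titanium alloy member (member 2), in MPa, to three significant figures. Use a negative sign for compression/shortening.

-174 MPa

A_1 = 222 mm².
A_2 = 226.2 mm².
Equal strain + equilibrium ⇒ each member carries load in proportion to AE: A₁E₁ = 561700 N, A₂E₂ = 24430000 N, ΣAE = 24990000 N.
σ₂ = P·E₂/ΣAE = -40200·108000/24990000 = -173.8 MPa.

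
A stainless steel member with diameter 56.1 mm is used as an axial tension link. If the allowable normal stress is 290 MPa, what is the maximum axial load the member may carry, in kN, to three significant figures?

A = 2472 mm².
P_max = σ_allow · A = 290 · 2472 = 716800 N = 716.8 kN.

717 kN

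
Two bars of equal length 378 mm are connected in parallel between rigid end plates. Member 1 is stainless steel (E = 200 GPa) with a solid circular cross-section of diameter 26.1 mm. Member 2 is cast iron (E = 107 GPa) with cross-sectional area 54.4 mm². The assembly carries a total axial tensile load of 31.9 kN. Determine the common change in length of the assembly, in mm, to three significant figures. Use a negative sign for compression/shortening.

0.107 mm

A_1 = 535 mm².
Equal strain + equilibrium ⇒ each member carries load in proportion to AE: A₁E₁ = 107000000 N, A₂E₂ = 5821000 N, ΣAE = 112800000 N.
δ = PL/ΣAE = 31900·378/112800000 = 0.1069 mm.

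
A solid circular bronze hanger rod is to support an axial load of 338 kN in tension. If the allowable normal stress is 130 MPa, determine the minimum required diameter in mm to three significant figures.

57.5 mm

Required area A ≥ P/σ_allow = 338000/130 = 2600 mm².
For a solid circular section, d ≥ √(4A/π) = 57.54 mm.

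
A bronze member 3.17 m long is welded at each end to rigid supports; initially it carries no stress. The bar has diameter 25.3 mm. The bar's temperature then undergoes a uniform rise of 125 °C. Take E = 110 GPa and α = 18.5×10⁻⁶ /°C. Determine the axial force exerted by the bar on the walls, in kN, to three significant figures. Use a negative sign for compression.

Free thermal expansion αLΔT = 18.5e-6 · 3170 · 125 = 7.331 mm.
The walls impose strain ε = −(7.331)/3170 = -2.3125e-03; σ = Eε = 110000 · -2.3125e-03 = -254.4 MPa.
Wall reaction R = σ·A = -254.4·502.7 = -127900 N = -127.9 kN.

-128 kN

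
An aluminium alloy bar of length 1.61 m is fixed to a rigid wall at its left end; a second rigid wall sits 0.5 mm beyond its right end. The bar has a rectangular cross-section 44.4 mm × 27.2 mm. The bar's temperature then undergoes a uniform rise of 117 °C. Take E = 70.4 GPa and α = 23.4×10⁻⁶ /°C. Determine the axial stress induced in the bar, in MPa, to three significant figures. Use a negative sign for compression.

Free thermal expansion αLΔT = 23.4e-6 · 1610 · 117 = 4.408 mm.
The walls engage after the gap closes; constrained expansion = 4.408 − 0.5 = 3.908 mm.
The walls impose strain ε = −(3.908)/1610 = -2.4272e-03; σ = Eε = 70400 · -2.4272e-03 = -170.9 MPa.

-171 MPa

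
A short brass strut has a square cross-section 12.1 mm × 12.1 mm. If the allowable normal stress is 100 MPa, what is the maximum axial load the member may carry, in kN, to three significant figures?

14.6 kN

A = 146.4 mm².
P_max = σ_allow · A = 100 · 146.4 = 14640 N = 14.64 kN.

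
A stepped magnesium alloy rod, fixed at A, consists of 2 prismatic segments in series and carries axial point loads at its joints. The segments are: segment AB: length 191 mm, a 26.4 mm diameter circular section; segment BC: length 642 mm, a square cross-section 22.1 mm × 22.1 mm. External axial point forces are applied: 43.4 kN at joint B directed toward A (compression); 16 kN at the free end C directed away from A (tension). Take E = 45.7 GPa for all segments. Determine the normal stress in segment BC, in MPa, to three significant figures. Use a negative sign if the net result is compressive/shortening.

32.8 MPa

Internal axial forces (sectioning from the free end, tension +): N_BC = 16 kN, N_AB = -27.4 kN.
A_BC = 488.4 mm².
σ_BC = N_BC/A_BC = 16000/488.4 = 32.76 MPa.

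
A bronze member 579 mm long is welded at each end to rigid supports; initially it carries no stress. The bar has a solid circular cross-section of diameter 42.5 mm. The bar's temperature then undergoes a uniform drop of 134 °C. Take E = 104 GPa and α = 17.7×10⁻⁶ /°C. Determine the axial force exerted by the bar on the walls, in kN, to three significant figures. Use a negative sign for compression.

350 kN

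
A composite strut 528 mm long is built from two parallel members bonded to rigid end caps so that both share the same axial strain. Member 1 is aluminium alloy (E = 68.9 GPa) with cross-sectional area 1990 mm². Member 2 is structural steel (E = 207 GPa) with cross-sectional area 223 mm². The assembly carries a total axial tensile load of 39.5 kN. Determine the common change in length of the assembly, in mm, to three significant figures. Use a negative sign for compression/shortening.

0.114 mm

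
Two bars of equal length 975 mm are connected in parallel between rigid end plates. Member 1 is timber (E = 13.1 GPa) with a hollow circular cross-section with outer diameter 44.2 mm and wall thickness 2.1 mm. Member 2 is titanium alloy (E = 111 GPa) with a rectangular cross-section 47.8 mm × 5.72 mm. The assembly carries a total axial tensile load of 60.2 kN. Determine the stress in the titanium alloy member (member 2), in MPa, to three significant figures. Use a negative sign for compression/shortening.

197 MPa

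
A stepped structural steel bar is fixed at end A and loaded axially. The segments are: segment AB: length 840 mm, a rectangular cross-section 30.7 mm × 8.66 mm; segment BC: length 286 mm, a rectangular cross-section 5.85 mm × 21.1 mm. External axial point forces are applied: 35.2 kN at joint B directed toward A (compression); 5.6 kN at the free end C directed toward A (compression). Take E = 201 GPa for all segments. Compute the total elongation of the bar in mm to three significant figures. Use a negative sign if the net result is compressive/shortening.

Internal axial forces (sectioning from the free end, tension +): N_BC = -5.6 kN, N_AB = -40.8 kN.
A_AB = 265.9 mm².
A_BC = 123.4 mm².
δ_AB = -40800·840/(265.9·201000) = -0.6413 mm
δ_BC = -5600·286/(123.4·201000) = -0.06455 mm
δ = Σδ_i = -0.7059 mm.

-0.706 mm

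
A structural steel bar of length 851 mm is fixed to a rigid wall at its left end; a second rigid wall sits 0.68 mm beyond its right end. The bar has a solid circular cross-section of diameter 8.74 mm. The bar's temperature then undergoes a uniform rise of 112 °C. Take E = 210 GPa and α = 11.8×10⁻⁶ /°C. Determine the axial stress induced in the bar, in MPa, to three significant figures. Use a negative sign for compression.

Free thermal expansion αLΔT = 11.8e-6 · 851 · 112 = 1.125 mm.
The walls engage after the gap closes; constrained expansion = 1.125 − 0.68 = 0.4447 mm.
The walls impose strain ε = −(0.4447)/851 = -5.2254e-04; σ = Eε = 210000 · -5.2254e-04 = -109.7 MPa.

-110 MPa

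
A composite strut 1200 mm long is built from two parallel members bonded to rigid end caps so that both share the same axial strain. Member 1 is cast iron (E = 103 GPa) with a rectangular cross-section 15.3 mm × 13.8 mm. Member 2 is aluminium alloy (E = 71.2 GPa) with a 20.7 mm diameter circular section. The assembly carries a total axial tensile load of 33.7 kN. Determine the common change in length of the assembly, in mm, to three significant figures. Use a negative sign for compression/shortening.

A_1 = 211.1 mm².
A_2 = 336.5 mm².
Equal strain + equilibrium ⇒ each member carries load in proportion to AE: A₁E₁ = 21750000 N, A₂E₂ = 23960000 N, ΣAE = 45710000 N.
δ = PL/ΣAE = 33700·1200/45710000 = 0.8847 mm.

0.885 mm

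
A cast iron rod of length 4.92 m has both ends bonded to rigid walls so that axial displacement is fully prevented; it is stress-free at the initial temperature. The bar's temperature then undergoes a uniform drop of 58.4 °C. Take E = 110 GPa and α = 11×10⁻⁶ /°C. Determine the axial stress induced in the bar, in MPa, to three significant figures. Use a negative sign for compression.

Free thermal expansion αLΔT = 11e-6 · 4920 · -58.4 = -3.161 mm.
The walls impose strain ε = −(-3.161)/4920 = 6.4240e-04; σ = Eε = 110000 · 6.4240e-04 = 70.66 MPa.

70.7 MPa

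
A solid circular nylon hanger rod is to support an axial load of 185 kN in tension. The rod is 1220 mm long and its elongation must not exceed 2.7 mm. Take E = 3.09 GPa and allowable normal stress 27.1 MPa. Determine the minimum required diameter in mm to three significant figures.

186 mm

Required area A ≥ P/σ_allow = 185000/27.1 = 6827 mm².
For a solid circular section, d ≥ √(4A/π) = 93.23 mm.
Elongation limit: A ≥ PL/(Eδ_allow) = 185000·1220/(3090·2.7) = 27050 mm² ⇒ d ≥ 185.6 mm.
The elongation limit governs.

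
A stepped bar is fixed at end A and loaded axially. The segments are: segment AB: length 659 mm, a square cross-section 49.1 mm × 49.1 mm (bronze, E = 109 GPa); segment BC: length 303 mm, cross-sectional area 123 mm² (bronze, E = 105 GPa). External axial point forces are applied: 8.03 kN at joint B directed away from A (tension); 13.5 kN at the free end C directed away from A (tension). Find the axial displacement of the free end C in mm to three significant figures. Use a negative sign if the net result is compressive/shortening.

0.371 mm

Internal axial forces (sectioning from the free end, tension +): N_BC = 13.5 kN, N_AB = 21.53 kN.
A_AB = 2411 mm².
δ_AB = 21530·659/(2411·109000) = 0.05399 mm
δ_BC = 13500·303/(123·105000) = 0.3167 mm
δ = Σδ_i = 0.3707 mm.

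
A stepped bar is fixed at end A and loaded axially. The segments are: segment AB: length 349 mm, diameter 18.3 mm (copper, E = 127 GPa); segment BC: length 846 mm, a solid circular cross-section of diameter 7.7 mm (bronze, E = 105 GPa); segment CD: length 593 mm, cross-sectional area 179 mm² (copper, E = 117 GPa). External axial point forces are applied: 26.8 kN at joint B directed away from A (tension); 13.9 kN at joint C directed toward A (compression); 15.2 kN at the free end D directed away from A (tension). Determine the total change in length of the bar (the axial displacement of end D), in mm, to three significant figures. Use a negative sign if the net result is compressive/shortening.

0.949 mm

Internal axial forces (sectioning from the free end, tension +): N_CD = 15.2 kN, N_BC = 1.3 kN, N_AB = 28.1 kN.
A_AB = 263 mm².
A_BC = 46.57 mm².
δ_AB = 28100·349/(263·127000) = 0.2936 mm
δ_BC = 1300·846/(46.57·105000) = 0.2249 mm
δ_CD = 15200·593/(179·117000) = 0.4304 mm
δ = Σδ_i = 0.9489 mm.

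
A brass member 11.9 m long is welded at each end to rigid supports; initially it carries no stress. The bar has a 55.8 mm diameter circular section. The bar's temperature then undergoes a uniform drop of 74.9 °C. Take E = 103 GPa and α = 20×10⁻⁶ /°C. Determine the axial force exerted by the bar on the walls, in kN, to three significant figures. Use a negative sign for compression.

Free thermal expansion αLΔT = 20e-6 · 11900 · -74.9 = -17.83 mm.
The walls impose strain ε = −(-17.83)/11900 = 1.4980e-03; σ = Eε = 103000 · 1.4980e-03 = 154.3 MPa.
Wall reaction R = σ·A = 154.3·2445 = 377300 N = 377.3 kN.

377 kN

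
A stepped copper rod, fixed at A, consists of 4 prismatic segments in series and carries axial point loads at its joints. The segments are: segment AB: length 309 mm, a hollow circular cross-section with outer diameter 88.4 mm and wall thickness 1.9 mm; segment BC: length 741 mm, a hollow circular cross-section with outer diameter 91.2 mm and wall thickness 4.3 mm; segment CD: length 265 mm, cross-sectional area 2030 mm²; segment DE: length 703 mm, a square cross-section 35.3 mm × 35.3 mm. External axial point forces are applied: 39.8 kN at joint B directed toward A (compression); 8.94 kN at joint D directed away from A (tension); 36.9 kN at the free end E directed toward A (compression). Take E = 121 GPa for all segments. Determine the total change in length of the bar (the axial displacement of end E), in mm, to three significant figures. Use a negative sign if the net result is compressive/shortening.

Internal axial forces (sectioning from the free end, tension +): N_DE = -36.9 kN, N_CD = -27.96 kN, N_BC = -27.96 kN, N_AB = -67.76 kN.
A_AB = 516.3 mm².
A_BC = 1174 mm².
A_DE = 1246 mm².
δ_AB = -67760·309/(516.3·121000) = -0.3351 mm
δ_BC = -27960·741/(1174·121000) = -0.1459 mm
δ_CD = -27960·265/(2030·121000) = -0.03016 mm
δ_DE = -36900·703/(1246·121000) = -0.172 mm
δ = Σδ_i = -0.6832 mm.

-0.683 mm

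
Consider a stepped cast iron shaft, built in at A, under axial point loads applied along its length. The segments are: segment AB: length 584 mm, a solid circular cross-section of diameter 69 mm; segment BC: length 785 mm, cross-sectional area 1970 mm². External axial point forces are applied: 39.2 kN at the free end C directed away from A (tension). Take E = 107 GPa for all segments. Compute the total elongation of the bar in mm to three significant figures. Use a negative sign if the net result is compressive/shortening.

Internal axial forces (sectioning from the free end, tension +): N_BC = 39.2 kN, N_AB = 39.2 kN.
A_AB = 3739 mm².
δ_AB = 39200·584/(3739·107000) = 0.05722 mm
δ_BC = 39200·785/(1970·107000) = 0.146 mm
δ = Σδ_i = 0.2032 mm.

0.203 mm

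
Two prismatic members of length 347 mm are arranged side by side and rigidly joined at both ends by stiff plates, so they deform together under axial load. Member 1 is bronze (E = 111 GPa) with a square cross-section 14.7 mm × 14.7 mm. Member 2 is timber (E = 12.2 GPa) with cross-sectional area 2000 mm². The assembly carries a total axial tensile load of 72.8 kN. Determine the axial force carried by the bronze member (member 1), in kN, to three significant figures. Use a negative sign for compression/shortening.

36.1 kN

A_1 = 216.1 mm².
Equal strain + equilibrium ⇒ each member carries load in proportion to AE: A₁E₁ = 23990000 N, A₂E₂ = 24400000 N, ΣAE = 48390000 N.
F₁ = P·A₁E₁/ΣAE = 72800·23990000/48390000 = 36090 N.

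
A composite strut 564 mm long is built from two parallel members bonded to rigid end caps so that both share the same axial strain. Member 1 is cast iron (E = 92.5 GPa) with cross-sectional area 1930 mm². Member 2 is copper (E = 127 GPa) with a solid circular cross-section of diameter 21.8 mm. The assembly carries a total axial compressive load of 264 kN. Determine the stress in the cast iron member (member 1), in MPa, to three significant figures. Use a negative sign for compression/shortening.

-108 MPa

A_2 = 373.3 mm².
Equal strain + equilibrium ⇒ each member carries load in proportion to AE: A₁E₁ = 178500000 N, A₂E₂ = 47400000 N, ΣAE = 225900000 N.
σ₁ = P·E₁/ΣAE = -264000·92500/225900000 = -108.1 MPa.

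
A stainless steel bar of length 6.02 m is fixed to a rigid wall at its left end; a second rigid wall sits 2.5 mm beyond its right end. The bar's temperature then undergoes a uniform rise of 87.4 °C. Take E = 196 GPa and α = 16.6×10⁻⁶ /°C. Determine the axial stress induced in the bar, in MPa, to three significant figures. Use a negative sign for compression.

-203 MPa

Free thermal expansion αLΔT = 16.6e-6 · 6020 · 87.4 = 8.734 mm.
The walls engage after the gap closes; constrained expansion = 8.734 − 2.5 = 6.234 mm.
The walls impose strain ε = −(6.234)/6020 = -1.0356e-03; σ = Eε = 196000 · -1.0356e-03 = -203 MPa.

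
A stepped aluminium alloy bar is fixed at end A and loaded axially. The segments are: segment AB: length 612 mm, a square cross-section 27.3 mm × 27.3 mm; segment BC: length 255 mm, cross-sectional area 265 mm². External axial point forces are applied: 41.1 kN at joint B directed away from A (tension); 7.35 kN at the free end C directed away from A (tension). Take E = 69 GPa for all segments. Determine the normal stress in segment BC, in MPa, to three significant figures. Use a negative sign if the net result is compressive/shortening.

27.7 MPa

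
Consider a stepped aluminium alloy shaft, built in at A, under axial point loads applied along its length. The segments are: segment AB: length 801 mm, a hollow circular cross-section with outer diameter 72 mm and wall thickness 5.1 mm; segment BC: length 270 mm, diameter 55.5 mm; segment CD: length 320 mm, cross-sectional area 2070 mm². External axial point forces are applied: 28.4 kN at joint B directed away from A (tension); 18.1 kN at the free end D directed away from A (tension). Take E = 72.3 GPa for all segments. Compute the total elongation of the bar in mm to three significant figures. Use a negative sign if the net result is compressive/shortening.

Internal axial forces (sectioning from the free end, tension +): N_CD = 18.1 kN, N_BC = 18.1 kN, N_AB = 46.5 kN.
A_AB = 1072 mm².
A_BC = 2419 mm².
δ_AB = 46500·801/(1072·72300) = 0.4806 mm
δ_BC = 18100·270/(2419·72300) = 0.02794 mm
δ_CD = 18100·320/(2070·72300) = 0.0387 mm
δ = Σδ_i = 0.5473 mm.

0.547 mm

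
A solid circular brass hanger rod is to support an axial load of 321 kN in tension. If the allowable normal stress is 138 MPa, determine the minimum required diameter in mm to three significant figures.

54.4 mm

Required area A ≥ P/σ_allow = 321000/138 = 2326 mm².
For a solid circular section, d ≥ √(4A/π) = 54.42 mm.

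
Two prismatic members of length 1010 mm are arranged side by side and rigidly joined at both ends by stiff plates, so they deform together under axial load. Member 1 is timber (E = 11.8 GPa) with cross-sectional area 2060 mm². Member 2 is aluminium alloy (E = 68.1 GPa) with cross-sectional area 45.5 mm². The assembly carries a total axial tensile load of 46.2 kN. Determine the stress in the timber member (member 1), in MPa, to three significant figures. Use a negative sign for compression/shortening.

19.9 MPa

Equal strain + equilibrium ⇒ each member carries load in proportion to AE: A₁E₁ = 24310000 N, A₂E₂ = 3099000 N, ΣAE = 27410000 N.
σ₁ = P·E₁/ΣAE = 46200·11800/27410000 = 19.89 MPa.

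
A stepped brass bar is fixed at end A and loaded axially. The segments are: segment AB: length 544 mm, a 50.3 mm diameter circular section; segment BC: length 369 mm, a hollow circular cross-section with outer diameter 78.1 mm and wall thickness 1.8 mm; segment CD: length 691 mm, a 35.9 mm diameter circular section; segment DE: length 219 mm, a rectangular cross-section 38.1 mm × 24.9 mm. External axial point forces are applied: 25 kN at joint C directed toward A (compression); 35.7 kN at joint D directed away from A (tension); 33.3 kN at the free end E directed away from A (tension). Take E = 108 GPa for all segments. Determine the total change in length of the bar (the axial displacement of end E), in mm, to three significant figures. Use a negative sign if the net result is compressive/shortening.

Internal axial forces (sectioning from the free end, tension +): N_DE = 33.3 kN, N_CD = 69 kN, N_BC = 44 kN, N_AB = 44 kN.
A_AB = 1987 mm².
A_BC = 431.5 mm².
A_CD = 1012 mm².
A_DE = 948.7 mm².
δ_AB = 44000·544/(1987·108000) = 0.1115 mm
δ_BC = 44000·369/(431.5·108000) = 0.3484 mm
δ_CD = 69000·691/(1012·108000) = 0.4361 mm
δ_DE = 33300·219/(948.7·108000) = 0.07118 mm
δ = Σδ_i = 0.9673 mm.

0.967 mm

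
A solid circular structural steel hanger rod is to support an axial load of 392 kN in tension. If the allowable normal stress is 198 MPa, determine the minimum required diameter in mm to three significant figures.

Required area A ≥ P/σ_allow = 392000/198 = 1980 mm².
For a solid circular section, d ≥ √(4A/π) = 50.21 mm.

50.2 mm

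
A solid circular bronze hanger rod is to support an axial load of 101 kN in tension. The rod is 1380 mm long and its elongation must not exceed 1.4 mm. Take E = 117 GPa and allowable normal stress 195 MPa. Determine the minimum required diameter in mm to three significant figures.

32.9 mm

Required area A ≥ P/σ_allow = 101000/195 = 517.9 mm².
For a solid circular section, d ≥ √(4A/π) = 25.68 mm.
Elongation limit: A ≥ PL/(Eδ_allow) = 101000·1380/(117000·1.4) = 850.9 mm² ⇒ d ≥ 32.92 mm.
The elongation limit governs.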